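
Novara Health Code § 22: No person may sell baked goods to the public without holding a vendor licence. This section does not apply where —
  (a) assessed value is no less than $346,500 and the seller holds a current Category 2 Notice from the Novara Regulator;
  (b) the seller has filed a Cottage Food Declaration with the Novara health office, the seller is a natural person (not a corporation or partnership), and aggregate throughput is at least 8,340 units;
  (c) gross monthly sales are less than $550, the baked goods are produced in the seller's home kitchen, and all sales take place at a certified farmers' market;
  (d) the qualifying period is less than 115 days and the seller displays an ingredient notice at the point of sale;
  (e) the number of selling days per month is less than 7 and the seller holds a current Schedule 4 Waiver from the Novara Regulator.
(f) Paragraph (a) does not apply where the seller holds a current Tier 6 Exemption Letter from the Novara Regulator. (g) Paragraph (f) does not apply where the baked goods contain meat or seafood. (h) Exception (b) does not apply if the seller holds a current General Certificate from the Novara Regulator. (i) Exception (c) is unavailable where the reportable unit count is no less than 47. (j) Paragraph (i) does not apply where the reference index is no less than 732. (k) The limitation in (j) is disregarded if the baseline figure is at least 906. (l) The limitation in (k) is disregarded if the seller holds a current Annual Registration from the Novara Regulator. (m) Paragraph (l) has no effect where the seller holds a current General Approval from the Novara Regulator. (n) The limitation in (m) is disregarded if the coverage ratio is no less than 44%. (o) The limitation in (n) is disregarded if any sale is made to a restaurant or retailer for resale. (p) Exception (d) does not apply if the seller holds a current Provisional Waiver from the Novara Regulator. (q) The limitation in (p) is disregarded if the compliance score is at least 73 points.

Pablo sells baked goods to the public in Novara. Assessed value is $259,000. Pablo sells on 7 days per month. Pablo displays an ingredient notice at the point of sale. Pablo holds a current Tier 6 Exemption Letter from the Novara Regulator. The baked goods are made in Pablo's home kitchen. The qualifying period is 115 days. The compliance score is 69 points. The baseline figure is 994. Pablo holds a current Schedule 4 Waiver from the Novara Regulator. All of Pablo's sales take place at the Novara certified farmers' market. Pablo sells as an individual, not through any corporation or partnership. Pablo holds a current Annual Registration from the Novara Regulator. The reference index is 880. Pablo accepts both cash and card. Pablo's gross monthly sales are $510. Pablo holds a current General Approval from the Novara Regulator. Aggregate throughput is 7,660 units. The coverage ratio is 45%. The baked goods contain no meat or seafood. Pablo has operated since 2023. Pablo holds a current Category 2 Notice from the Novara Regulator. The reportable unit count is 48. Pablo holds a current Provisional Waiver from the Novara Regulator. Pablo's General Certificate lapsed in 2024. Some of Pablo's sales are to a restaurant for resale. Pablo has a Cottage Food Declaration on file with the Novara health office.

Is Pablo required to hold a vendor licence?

Exception (a) does not apply: assessed value is $259,000, short of $346,500.
Exception (b) requires that aggregate throughput is at least 8,340 units; but aggregate throughput is 7,660 units, short of 8,340 units, so (b) is unavailable.
Exception (c) is satisfied on its face — gross monthly sales are $510, less than the $550 limit; the baked goods are home-kitchen produced; all sales are at a certified farmers' market. Turning to paragraphs (i)–(o): (i) is triggered — the reportable unit count is 48, meeting the 47 threshold. (j) applies (the reference index is 880, meeting the 732 threshold), but is displaced by (k): (k) operates against (j): the baseline figure is 994, meeting the 906 threshold. (l) would limit (k) — a current Annual Registration is held — but (m) sets (l) aside: (m) operates against (l): a current General Approval is held. (n) is triggered (the coverage ratio is 45%, meeting the 44% threshold), but is displaced by (o): (o) applies — some sales are to a restaurant for resale. So (c) is unavailable.
Exception (d) requires that the qualifying period is less than 115 days; but the qualifying period is 115 days, not less than 115 days, so (d) is unavailable.
Exception (e) requires that the number of selling days per month is less than 7; but the number of selling days per month is 7, not less than 7, so (e) is unavailable.
No exception displaces § 22.

Yes — Pablo must hold a vendor licence.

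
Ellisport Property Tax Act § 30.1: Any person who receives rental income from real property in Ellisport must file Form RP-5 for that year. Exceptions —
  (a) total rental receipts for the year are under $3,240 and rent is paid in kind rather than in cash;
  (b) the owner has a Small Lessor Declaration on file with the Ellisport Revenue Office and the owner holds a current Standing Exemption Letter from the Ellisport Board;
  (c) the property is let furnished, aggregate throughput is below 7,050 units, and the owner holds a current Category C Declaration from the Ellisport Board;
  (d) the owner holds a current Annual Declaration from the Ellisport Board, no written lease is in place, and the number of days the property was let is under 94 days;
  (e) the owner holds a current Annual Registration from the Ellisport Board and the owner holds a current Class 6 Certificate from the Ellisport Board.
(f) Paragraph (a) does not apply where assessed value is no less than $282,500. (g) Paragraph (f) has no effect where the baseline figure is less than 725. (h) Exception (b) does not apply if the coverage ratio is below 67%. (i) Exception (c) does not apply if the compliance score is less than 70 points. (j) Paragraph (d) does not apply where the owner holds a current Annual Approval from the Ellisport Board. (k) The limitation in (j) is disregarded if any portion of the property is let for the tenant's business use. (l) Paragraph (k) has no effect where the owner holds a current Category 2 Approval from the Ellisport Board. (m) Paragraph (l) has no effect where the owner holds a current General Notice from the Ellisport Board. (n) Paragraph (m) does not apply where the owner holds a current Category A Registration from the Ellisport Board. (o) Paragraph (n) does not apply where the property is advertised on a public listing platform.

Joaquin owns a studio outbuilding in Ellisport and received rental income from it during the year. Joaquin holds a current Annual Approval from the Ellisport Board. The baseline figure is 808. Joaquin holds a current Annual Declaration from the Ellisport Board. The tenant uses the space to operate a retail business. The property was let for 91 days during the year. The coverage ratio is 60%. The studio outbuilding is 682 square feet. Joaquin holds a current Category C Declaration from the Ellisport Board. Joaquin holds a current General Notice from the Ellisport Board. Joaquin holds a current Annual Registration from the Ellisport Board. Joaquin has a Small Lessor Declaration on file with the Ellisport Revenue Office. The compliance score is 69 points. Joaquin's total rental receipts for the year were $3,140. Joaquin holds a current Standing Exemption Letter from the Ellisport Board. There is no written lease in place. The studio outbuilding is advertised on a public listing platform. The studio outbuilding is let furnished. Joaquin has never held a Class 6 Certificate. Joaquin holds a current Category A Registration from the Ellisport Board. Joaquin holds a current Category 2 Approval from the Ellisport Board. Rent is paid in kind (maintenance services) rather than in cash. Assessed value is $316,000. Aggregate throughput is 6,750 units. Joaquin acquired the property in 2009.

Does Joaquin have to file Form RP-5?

Exception (a)'s conditions are all satisfied: total rental receipts for the year are $3,140, under the $3,240 limit; rent is paid in kind. Turning to paragraphs (f)–(g): (f) is engaged — assessed value is $316,000, meeting the $282,500 threshold. (g), which would lift (f), is inapplicable — the baseline figure is 808, not less than 725. So (a) is unavailable.
Exception (b) is satisfied on its face — a Small Lessor Declaration is on file; a current Standing Exemption Letter is held. However, paragraph (h) must be considered: (h) operates against (b): the coverage ratio is 60%, below the 67% limit. (b) is therefore removed.
All of (c)'s requirements are met (the property is let furnished; aggregate throughput is 6,750 units, below the 7,050 units limit; a current Category C Declaration is held). But applying paragraph (i): (i) operates against (c): the compliance score is 69 points, less than the 70 points limit. (c) is therefore removed.
All of (d)'s requirements are met (a current Annual Declaration is held; there is no written lease; the number of days the property was let is 91 days, under the 94 days limit). Applying paragraphs (j)–(o): (j) would limit (d) — a current Annual Approval is held — but (k) sets (j) aside: (k) operates against (j): the space is let for business use. (l) is engaged (a current Category 2 Approval is held), but is itself disapplied by (m): (m) operates against (l): a current General Notice is held. (n) would limit (m) — a current Category A Registration is held — but (o) sets (n) aside: (o) operates against (n): the property is publicly advertised. So (d) applies.
Exception (e) requires that the owner holds a current Class 6 Certificate from the Ellisport Board; but the Class 6 Certificate is not current, so (e) is unavailable.

No — exception (d) applies; Joaquin is not required to file Form RP-5.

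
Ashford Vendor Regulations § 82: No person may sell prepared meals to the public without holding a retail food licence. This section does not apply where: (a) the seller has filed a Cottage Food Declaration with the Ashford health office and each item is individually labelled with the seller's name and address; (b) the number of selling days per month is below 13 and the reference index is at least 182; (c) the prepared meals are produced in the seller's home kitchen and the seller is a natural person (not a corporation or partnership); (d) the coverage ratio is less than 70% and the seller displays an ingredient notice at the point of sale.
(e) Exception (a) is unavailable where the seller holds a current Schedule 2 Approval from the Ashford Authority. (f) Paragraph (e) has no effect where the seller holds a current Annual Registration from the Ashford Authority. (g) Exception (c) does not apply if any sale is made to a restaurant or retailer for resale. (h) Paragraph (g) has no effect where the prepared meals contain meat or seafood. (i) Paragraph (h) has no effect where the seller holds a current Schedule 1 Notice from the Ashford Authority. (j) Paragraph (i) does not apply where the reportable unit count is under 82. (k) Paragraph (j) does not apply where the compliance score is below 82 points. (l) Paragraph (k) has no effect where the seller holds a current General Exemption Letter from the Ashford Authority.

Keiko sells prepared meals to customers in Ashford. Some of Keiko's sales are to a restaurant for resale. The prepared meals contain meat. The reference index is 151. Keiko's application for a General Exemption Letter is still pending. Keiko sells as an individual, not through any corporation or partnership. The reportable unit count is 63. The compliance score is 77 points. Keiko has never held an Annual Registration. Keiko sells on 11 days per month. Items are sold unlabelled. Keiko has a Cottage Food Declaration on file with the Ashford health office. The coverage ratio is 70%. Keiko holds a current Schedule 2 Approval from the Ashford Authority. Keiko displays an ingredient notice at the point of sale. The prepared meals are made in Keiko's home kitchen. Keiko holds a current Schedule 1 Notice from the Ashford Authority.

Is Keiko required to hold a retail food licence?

Yes — Keiko must hold a retail food licence.

Exception (a) fails — items are sold unlabelled.
Exception (b) fails — the reference index is 151, short of 182.
Exception (c): the prepared meals are home-kitchen produced; the seller is a natural person — every condition holds. But applying paragraphs (g)–(l): (g) is engaged — some sales are to a restaurant for resale. (h) would limit (g) — the prepared meals contain meat — but (i) sets (h) aside: (i) operates against (h): a current Schedule 1 Notice is held. (j) would limit (i) — the reportable unit count is 63, under the 82 limit — but (k) sets (j) aside: (k) operates against (j): the compliance score is 77 points, below the 82 points limit. (l) does not operate here (the General Exemption Letter is not current), so (k) stands. So (c) is unavailable.
Exception (d) fails — the coverage ratio is 70%, not less than 70%.
No exception displaces § 82.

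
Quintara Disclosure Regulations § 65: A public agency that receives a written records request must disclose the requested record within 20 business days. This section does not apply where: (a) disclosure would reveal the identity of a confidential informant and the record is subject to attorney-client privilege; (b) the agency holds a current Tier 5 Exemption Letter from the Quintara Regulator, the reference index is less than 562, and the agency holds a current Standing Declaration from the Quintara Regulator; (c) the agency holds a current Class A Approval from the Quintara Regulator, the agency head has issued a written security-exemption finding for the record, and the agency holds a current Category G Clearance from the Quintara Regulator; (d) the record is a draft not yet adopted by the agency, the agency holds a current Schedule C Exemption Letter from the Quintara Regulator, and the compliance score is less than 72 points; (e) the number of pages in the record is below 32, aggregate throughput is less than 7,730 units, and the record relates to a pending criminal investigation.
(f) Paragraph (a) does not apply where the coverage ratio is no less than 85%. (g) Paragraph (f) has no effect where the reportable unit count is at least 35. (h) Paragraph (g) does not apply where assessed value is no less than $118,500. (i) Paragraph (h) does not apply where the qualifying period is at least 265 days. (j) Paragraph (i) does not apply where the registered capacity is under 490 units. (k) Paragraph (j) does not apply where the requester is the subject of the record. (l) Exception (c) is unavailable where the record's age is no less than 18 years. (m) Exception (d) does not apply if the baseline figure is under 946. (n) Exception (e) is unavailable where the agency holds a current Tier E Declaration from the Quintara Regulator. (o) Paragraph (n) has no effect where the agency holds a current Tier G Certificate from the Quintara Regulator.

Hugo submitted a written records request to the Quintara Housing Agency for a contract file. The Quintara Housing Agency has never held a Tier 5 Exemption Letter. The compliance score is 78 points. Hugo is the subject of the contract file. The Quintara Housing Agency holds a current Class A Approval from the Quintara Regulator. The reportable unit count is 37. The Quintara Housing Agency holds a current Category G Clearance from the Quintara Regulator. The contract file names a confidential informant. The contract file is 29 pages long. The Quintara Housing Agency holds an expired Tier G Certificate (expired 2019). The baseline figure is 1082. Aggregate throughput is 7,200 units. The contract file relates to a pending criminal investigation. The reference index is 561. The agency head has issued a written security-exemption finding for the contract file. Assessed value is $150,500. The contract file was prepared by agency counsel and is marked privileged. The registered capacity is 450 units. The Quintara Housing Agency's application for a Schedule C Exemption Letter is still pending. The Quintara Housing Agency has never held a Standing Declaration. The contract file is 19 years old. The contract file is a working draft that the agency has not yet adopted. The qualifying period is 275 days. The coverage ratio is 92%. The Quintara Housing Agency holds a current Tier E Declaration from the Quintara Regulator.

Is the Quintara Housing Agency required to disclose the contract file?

No — exception (a) applies; the Quintara Housing Agency is not required to disclose the contract file.

Exception (a): the contract file names a confidential informant; the contract file is privileged — every condition holds. As to paragraphs (f)–(k): (f) would limit (a) — the coverage ratio is 92%, meeting the 85% threshold — but (g) sets (f) aside: (g) operates against (f): the reportable unit count is 37, meeting the 35 threshold. (h) operates (assessed value is $150,500, meeting the $118,500 threshold), but is overridden by (i): (i) is triggered — the qualifying period is 275 days, meeting the 265 days threshold. (j) is triggered (the registered capacity is 450 units, under the 490 units limit), but is itself disapplied by (k): (k) operates against (j): Hugo is the subject of the contract file. So (a) applies.
Exception (b) does not apply: the Tier 5 Exemption Letter is not current.
Exception (c)'s conditions are all satisfied: a current Class A Approval is held; a written security-exemption finding has been issued; a current Category G Clearance is held. But applying paragraph (l): (l) operates against (c): the record's age is 19 years, meeting the 18 years threshold. So (c) is unavailable.
Exception (d) does not apply: there is no Schedule C Exemption Letter in force.
Exception (e): the number of pages in the record is 29, below the 32 limit; aggregate throughput is 7,200 units, less than the 7,730 units limit; the contract file relates to a pending investigation — every condition holds. But applying paragraphs (n)–(o): (n) is engaged — a current Tier E Declaration is held. (o), which would lift (n), is not triggered — there is no Tier G Certificate in force. (e) is therefore removed.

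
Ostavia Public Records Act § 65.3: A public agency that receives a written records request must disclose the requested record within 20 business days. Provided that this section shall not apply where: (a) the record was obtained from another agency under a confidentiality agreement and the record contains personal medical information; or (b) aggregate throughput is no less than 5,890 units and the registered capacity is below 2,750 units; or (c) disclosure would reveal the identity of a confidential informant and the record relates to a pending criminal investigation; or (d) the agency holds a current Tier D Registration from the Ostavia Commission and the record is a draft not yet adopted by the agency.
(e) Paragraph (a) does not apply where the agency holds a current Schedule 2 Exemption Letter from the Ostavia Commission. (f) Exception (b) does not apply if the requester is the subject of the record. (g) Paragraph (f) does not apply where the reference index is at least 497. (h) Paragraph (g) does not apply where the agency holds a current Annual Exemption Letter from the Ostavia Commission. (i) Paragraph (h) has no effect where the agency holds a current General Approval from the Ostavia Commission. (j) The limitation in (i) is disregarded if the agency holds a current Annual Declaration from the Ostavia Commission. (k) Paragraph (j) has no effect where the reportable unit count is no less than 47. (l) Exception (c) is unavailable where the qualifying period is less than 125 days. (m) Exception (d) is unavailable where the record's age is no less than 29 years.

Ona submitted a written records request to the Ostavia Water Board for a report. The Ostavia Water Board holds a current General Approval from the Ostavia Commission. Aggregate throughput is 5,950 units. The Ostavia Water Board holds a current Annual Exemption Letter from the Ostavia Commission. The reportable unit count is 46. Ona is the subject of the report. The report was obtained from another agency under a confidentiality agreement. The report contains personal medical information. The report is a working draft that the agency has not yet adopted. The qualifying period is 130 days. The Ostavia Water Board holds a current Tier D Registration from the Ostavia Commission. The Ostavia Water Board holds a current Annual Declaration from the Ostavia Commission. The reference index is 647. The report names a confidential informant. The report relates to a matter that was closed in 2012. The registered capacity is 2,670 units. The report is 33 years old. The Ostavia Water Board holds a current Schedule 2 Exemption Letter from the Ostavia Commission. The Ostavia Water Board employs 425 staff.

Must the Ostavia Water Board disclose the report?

All of (a)'s requirements are met (the report was obtained under a confidentiality agreement; the report contains personal medical information). But: (e) operates against (a): a current Schedule 2 Exemption Letter is held. Exception (a) does not apply.
Exception (b): aggregate throughput is 5,950 units, meeting the 5,890 units threshold; the registered capacity is 2,670 units, below the 2,750 units limit — every condition holds. Turning to paragraphs (f)–(k): (f) operates against (b): Ona is the subject of the report. (g) operates (the reference index is 647, meeting the 497 threshold), but is itself disapplied by (h): (h) operates against (g): a current Annual Exemption Letter is held. (i) applies (a current General Approval is held), but is overridden by (j): (j) operates — a current Annual Declaration is held. (k), which would lift (j), is inapplicable — the reportable unit count is 46, short of 47. (b) is therefore removed.
Exception (c) requires that the record relates to a pending criminal investigation; but the report relates to a closed matter, so (c) is unavailable.
Exception (d)'s conditions are all satisfied: a current Tier D Registration is held; the report is an unadopted draft. Turning to paragraph (m): (m) operates against (d): the record's age is 33 years, meeting the 29 years threshold. So (d) is unavailable.
Every exception is unavailable, so the rule governs.

Yes — the Ostavia Water Board must disclose the report.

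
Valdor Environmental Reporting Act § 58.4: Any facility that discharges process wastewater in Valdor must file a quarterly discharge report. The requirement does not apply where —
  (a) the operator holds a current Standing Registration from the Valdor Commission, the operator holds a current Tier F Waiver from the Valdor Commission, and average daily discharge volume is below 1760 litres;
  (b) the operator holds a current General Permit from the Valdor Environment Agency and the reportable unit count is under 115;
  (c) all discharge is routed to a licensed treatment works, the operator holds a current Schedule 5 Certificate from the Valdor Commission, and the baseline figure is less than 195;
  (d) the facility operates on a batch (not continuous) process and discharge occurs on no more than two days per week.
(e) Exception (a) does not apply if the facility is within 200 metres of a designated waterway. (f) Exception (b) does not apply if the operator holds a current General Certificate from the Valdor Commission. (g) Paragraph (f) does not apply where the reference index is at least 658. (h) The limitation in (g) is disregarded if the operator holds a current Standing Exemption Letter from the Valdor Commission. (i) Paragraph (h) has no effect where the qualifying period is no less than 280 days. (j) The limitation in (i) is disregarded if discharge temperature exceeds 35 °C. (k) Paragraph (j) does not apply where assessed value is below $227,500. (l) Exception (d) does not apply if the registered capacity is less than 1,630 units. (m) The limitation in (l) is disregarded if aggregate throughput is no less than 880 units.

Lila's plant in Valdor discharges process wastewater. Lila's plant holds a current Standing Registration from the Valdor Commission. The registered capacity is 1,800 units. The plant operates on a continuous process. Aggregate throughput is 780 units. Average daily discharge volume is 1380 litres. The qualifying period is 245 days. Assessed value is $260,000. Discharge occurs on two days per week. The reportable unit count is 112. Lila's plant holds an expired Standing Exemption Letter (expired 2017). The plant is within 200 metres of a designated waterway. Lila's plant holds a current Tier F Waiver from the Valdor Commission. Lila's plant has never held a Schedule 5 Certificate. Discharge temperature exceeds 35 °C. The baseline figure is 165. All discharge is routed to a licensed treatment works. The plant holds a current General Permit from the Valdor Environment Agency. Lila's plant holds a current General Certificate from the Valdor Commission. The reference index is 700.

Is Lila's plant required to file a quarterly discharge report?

Exception (a): a current Standing Registration is held; a current Tier F Waiver is held; average daily discharge volume is 1380 litres, below the 1760 litres limit — every condition holds. But: (e) operates against (a): the plant is within 200 m of a designated waterway. So (a) is unavailable.
All of (b)'s requirements are met (a current General Permit is held; the reportable unit count is 112, under the 115 limit). Applying paragraphs (f)–(k): (f) is triggered (a current General Certificate is held), but is overridden by (g): (g) operates against (f): the reference index is 700, meeting the 658 threshold. (h) is inapplicable (there is no Standing Exemption Letter in force), so (g) stands. Exception (b) stands.
Exception (c) fails — the Schedule 5 Certificate is not current.
Exception (d) does not apply: the facility operates on a continuous process.

No — exception (b) applies; Lila's plant is not required to file a quarterly discharge report.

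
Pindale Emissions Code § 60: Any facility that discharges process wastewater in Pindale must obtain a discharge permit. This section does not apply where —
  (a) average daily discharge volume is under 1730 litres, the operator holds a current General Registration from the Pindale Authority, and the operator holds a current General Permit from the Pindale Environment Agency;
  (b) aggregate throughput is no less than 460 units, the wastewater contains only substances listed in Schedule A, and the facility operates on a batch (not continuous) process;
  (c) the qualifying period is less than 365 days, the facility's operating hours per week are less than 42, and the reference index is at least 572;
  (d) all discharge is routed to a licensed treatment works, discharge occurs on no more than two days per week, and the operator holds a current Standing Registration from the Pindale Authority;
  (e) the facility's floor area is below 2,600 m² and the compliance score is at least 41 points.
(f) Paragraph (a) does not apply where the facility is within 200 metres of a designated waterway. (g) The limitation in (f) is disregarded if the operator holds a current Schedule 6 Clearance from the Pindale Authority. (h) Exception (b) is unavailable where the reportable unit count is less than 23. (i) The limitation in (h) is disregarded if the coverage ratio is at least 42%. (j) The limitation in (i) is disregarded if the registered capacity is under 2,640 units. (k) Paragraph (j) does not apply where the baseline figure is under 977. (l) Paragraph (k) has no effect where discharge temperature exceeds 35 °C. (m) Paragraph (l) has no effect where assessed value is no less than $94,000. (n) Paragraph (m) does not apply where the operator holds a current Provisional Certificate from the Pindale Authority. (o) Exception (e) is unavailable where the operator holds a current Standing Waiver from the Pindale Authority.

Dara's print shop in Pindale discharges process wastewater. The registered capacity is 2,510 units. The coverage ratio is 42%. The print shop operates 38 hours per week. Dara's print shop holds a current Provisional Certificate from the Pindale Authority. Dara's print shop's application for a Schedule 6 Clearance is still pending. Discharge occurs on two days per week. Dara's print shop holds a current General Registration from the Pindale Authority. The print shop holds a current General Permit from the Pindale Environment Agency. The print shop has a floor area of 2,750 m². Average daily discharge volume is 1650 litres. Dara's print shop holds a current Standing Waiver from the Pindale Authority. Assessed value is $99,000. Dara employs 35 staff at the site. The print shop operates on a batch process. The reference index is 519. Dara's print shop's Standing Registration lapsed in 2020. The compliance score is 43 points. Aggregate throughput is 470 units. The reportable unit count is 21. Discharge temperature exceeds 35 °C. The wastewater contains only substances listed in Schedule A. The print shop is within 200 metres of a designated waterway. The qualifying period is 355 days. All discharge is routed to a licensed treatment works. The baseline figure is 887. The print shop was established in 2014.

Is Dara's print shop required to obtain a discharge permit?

Exception (a) is satisfied on its face — average daily discharge volume is 1650 litres, under the 1730 litres limit; a current General Registration is held; a current General Permit is held. But applying paragraphs (f)–(g): (f) operates against (a): the print shop is within 200 m of a designated waterway. (g) does not operate here (no current Schedule 6 Clearance is held), so (f) stands. So (a) is unavailable.
Exception (b): aggregate throughput is 470 units, meeting the 460 units threshold; the wastewater is Schedule-A-only; the facility operates on a batch process — every condition holds. But applying paragraphs (h)–(n): (h) operates — the reportable unit count is 21, less than the 23 limit. (i) is triggered (the coverage ratio is 42%, meeting the 42% threshold), but is displaced by (j): (j) is engaged — the registered capacity is 2,510 units, under the 2,640 units limit. (k) would limit (j) — the baseline figure is 887, under the 977 limit — but (l) sets (k) aside: (l) operates against (k): discharge temperature exceeds 35 °C. (m) operates (assessed value is $99,000, meeting the $94,000 threshold), but is overridden by (n): (n) applies — a current Provisional Certificate is held. So (b) is unavailable.
Exception (c) fails — the reference index is 519, short of 572.
Exception (d) does not apply: no current Standing Registration is held.
Exception (e) fails — the facility's floor area is 2,750 m², not below 2,600 m².
Every exception is unavailable, so the rule governs.

Yes — Dara's print shop must obtain a discharge permit.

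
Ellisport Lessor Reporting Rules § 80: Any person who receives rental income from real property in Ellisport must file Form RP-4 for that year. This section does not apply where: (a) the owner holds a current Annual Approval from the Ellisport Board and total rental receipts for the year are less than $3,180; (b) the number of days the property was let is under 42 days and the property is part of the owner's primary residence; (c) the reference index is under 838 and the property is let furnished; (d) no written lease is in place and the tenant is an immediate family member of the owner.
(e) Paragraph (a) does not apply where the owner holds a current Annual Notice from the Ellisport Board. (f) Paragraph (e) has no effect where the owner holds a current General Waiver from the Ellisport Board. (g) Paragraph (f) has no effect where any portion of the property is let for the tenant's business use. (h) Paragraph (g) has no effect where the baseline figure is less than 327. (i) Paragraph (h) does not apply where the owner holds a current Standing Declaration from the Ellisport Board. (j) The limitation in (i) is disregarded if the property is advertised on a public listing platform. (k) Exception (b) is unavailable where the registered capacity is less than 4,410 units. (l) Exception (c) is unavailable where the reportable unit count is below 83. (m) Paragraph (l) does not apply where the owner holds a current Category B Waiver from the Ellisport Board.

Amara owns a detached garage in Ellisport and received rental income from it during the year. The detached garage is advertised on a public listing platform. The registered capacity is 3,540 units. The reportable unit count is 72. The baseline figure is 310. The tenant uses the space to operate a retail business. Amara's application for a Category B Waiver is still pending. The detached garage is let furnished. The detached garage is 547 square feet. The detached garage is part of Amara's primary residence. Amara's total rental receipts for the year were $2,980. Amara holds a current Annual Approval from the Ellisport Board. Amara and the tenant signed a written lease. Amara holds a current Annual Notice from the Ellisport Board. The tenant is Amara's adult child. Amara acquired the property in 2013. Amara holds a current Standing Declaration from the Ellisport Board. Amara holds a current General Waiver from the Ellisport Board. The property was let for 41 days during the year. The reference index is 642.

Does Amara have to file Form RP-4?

No — exception (a) applies; Amara is not required to file Form RP-4.

All of (a)'s requirements are met (a current Annual Approval is held; total rental receipts for the year are $2,980, less than the $3,180 limit). As to paragraphs (e)–(j): (e) would limit (a) — a current Annual Notice is held — but (f) sets (e) aside: (f) operates against (e): a current General Waiver is held. (g) is triggered (the space is let for business use), but is set aside by (h): (h) operates against (g): the baseline figure is 310, less than the 327 limit. (i) would limit (h) — a current Standing Declaration is held — but (j) sets (i) aside: (j) operates against (i): the property is publicly advertised. Exception (a) stands.
Exception (b) is satisfied on its face — the number of days the property was let is 41 days, under the 42 days limit; the detached garage is part of the primary residence. Turning to paragraph (k): (k) applies — the registered capacity is 3,540 units, less than the 4,410 units limit. Exception (b) does not apply.
Exception (c): the reference index is 642, under the 838 limit; the property is let furnished — every condition holds. Turning to paragraphs (l)–(m): (l) applies — the reportable unit count is 72, below the 83 limit. (m) does not operate here (the Category B Waiver is not current), so (l) stands. So (c) is unavailable.
Exception (d) does not apply: a written lease is in place.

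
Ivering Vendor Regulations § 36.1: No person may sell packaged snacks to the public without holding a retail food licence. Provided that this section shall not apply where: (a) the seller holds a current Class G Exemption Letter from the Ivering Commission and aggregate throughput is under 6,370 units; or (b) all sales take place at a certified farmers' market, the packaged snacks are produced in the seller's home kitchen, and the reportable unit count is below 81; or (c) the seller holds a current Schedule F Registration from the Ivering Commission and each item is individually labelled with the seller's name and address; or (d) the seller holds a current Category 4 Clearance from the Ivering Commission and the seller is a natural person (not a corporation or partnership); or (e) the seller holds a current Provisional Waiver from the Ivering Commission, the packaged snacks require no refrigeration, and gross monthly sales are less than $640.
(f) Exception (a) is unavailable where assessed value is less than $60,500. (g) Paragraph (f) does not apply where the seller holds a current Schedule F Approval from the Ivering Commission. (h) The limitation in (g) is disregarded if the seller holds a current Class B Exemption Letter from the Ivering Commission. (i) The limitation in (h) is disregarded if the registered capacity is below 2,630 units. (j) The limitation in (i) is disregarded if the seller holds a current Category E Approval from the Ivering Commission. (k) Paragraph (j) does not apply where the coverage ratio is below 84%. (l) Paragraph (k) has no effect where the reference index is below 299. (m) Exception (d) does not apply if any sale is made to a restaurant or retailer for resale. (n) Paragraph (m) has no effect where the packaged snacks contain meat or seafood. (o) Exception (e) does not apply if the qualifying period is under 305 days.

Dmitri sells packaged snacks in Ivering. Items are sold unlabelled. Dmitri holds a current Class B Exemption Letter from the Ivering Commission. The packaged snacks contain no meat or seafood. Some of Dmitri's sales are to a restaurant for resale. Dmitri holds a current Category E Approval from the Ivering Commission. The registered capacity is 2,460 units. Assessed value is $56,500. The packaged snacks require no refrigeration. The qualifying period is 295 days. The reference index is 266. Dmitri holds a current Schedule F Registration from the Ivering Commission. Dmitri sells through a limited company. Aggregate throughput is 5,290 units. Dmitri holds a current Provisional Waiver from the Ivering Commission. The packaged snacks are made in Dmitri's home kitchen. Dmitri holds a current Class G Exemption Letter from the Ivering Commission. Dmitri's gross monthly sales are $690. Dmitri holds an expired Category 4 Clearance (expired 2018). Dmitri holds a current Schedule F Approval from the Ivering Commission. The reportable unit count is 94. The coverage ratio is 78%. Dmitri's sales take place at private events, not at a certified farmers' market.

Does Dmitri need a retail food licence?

Exception (a) is satisfied on its face — a current Class G Exemption Letter is held; aggregate throughput is 5,290 units, under the 6,370 units limit. But: (f) operates — assessed value is $56,500, less than the $60,500 limit. (g) applies (a current Schedule F Approval is held), but yields to (h): (h) operates against (g): a current Class B Exemption Letter is held. (i) would limit (h) — the registered capacity is 2,460 units, below the 2,630 units limit — but (j) sets (i) aside: (j) is engaged — a current Category E Approval is held. (k) applies (the coverage ratio is 78%, below the 84% limit), but is overridden by (l): (l) is engaged — the reference index is 266, below the 299 limit. (a) is therefore removed.
Exception (b) fails — sales are at private events, not a certified farmers' market.
Exception (c) fails — items are sold unlabelled.
Exception (d) does not apply: no current Category 4 Clearance is held.
Exception (e) does not apply: gross monthly sales are $690, not less than $640.
No exception applies. The general rule governs.

Yes — Dmitri must hold a retail food licence.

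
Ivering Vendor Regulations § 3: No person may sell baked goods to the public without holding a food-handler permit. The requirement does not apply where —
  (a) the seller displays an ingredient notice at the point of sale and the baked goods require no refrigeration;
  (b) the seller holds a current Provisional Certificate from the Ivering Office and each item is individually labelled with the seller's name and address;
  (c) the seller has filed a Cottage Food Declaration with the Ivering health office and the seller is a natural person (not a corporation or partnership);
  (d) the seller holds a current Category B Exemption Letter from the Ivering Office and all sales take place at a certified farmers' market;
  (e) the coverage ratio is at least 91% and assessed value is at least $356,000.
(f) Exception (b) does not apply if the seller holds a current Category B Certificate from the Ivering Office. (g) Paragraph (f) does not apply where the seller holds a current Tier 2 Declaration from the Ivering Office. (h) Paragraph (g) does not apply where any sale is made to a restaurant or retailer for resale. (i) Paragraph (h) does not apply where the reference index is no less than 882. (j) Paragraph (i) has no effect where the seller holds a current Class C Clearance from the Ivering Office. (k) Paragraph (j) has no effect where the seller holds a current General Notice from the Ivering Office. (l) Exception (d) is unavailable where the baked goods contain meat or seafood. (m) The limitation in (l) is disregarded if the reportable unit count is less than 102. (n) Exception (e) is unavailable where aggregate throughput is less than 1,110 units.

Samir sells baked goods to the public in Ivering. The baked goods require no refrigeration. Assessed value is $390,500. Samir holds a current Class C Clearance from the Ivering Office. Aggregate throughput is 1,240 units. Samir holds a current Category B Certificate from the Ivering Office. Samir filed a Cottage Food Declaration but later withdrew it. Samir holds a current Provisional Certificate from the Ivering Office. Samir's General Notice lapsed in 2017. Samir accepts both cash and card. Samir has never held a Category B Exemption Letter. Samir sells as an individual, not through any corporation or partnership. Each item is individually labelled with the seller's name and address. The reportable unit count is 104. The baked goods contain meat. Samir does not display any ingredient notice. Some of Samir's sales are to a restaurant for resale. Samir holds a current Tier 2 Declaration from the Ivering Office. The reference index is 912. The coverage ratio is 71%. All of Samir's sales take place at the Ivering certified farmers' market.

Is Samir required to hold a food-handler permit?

Yes — Samir must hold a food-handler permit.

Exception (a) fails — no ingredient notice is displayed.
Exception (b)'s conditions are all satisfied: a current Provisional Certificate is held; items are individually labelled. But applying paragraphs (f)–(k): (f) operates against (b): a current Category B Certificate is held. (g) would limit (f) — a current Tier 2 Declaration is held — but (h) sets (g) aside: (h) operates against (g): some sales are to a restaurant for resale. (i) operates (the reference index is 912, meeting the 882 threshold), but is itself disapplied by (j): (j) is engaged — a current Class C Clearance is held. (k), which would lift (j), is not triggered — no current General Notice is held. (b) is therefore removed.
Exception (c) fails — the Cottage Food Declaration was withdrawn.
Exception (d) does not apply: there is no Category B Exemption Letter in force.
Exception (e) does not apply: the coverage ratio is 71%, short of 91%.
No exception is made out. Samir falls within the general rule.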